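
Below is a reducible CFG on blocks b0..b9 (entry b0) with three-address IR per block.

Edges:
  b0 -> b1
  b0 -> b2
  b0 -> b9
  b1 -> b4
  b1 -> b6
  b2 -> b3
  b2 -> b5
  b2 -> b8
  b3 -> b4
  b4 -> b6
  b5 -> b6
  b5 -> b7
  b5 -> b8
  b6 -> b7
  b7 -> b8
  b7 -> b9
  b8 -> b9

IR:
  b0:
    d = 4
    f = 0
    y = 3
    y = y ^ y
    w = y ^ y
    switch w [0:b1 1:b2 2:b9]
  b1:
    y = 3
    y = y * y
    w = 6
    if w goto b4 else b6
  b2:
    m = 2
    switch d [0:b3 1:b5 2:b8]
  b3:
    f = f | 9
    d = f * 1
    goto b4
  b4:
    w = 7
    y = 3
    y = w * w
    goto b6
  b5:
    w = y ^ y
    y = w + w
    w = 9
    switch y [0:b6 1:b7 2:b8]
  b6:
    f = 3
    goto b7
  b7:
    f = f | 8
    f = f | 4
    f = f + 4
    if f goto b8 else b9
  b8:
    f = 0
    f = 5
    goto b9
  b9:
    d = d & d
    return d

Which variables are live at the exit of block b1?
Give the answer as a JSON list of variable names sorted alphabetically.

Answer: ["d"]

Derivation:
def/use:
  b0: def={d,f,w,y} ue=∅
  b1: def={w,y} ue=∅
  b2: def={m} ue={d}
  b3: def={d,f} ue={f}
  b4: def={w,y} ue=∅
  b5: def={w,y} ue={y}
  b6: def={f} ue=∅
  b7: def={f} ue={f}
  b8: def={f} ue=∅
  b9: def={d} ue={d}

Liveness:
  live b0: ∅→{d,f,y}
  live b1: {d}→{d}
  live b2: {d,f,y}→{d,f,y}
  live b3: {f}→{d}
  live b4: {d}→{d}
  live b5: {d,f,y}→{d,f}
  live b6: {d}→{d,f}
  live b7: {d,f}→{d}
  live b8: {d}→{d}
  live b9: {d}→∅

live-out(b1) = ["d"]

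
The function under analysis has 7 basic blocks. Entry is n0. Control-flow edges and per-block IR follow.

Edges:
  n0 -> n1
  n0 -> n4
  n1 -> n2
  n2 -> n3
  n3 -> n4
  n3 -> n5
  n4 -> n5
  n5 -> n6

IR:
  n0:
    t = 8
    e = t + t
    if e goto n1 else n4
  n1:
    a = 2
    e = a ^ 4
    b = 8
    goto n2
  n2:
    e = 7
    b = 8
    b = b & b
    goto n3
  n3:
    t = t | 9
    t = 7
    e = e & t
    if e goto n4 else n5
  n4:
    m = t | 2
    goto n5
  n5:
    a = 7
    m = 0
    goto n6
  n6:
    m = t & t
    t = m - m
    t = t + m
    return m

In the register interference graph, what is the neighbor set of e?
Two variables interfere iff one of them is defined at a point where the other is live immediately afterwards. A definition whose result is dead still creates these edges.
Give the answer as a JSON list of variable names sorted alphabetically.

Answer: ["b", "t"]

Analysis:
Per-block:
  n0 def {e,t} use ∅
  n1 def {a,b,e} use ∅
  n2 def {b,e} use ∅
  n3 def {e,t} use {e,t}
  n4 def {m} use {t}
  n5 def {a,m} use ∅
  n6 def {m,t} use {t}

Live sets:
  n0: in=∅ out={t}
  n1: in={t} out={t}
  n2: in={t} out={e,t}
  n3: in={e,t} out={t}
  n4: in={t} out={t}
  n5: in={t} out={t}
  n6: in={t} out=∅

Conflict graph:
  a↔{t}
  b↔{e,t}
  e↔{b,t}
  m↔{t}
  t↔{a,b,e,m}

N(e) = ["b", "t"]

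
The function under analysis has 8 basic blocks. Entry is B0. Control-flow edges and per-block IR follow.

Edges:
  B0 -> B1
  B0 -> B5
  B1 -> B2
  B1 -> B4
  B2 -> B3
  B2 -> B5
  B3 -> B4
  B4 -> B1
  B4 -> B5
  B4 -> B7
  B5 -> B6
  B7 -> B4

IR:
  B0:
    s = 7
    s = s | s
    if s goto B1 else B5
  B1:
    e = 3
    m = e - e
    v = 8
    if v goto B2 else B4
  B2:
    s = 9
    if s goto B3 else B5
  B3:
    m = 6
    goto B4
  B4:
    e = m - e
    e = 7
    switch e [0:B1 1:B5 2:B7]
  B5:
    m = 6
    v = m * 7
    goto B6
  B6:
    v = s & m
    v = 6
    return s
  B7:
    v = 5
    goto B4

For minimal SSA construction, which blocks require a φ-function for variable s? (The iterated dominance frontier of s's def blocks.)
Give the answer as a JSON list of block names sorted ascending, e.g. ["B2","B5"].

Answer: ["B1", "B4", "B5"]

Analysis:
idom tree: B1←B0 B2←B1 B3←B2 B4←B1 B5←B0 B6←B5 B7←B4
Join-block Dom:
  B1: preds {B0,B4}: {B0} ∩ {B0,B1,B4} = {B0}; idom=B0
  B4: preds {B1,B3,B7}: {B0,B1} ∩ {B0,B1,B2,B3} ∩ {B0,B1,B4,B7} = {B0,B1}; idom=B1
  B5: preds {B0,B2,B4}: {B0} ∩ {B0,B1,B2} ∩ {B0,B1,B4} = {B0}; idom=B0

DF walk-up:
  join B1 pred B0: · stop@B0
  join B1 pred B4: B4→B1 stop@B0
  join B4 pred B1: · stop@B1
  join B4 pred B3: B3→B2 stop@B1
  join B4 pred B7: B7→B4 stop@B1
  join B5 pred B0: · stop@B0
  join B5 pred B2: B2→B1 stop@B0
  join B5 pred B4: B4→B1 stop@B0
  B0 → ∅
  B1 → {B1,B5}
  B2 → {B4,B5}
  B3 → {B4}
  B4 → {B1,B4,B5}
  B5 → ∅
  B6 → ∅
  B7 → {B4}

φ for s: defs {B0,B2}
  DF⁺ = {B1,B4,B5}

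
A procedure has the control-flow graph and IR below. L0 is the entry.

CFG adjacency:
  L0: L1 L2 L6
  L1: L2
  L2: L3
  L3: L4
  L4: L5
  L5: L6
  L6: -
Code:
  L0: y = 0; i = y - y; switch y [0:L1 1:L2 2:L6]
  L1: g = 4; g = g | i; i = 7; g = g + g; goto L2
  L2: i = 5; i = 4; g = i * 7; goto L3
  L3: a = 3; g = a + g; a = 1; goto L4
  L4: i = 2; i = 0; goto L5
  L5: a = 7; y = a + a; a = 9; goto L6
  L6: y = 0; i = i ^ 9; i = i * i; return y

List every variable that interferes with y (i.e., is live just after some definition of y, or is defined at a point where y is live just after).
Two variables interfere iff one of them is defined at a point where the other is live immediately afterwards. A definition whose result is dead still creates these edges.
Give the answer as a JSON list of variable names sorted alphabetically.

def/use:
  L0: def={i,y} ue=∅
  L1: def={g,i} ue={i}
  L2: def={g,i} ue=∅
  L3: def={a,g} ue={g}
  L4: def={i} ue=∅
  L5: def={a,y} ue=∅
  L6: def={i,y} ue={i}

Live sets:
  live L0: ∅→{i}
  live L1: {i}→∅
  live L2: ∅→{g}
  live L3: {g}→∅
  live L4: ∅→{i}
  live L5: {i}→{i}
  live L6: {i}→∅

Conflict graph:
  a↔{g,i}
  g↔{a,i}
  i↔{a,g,y}
  y↔{i}

N(y) = ["i"]

Answer: ["i"]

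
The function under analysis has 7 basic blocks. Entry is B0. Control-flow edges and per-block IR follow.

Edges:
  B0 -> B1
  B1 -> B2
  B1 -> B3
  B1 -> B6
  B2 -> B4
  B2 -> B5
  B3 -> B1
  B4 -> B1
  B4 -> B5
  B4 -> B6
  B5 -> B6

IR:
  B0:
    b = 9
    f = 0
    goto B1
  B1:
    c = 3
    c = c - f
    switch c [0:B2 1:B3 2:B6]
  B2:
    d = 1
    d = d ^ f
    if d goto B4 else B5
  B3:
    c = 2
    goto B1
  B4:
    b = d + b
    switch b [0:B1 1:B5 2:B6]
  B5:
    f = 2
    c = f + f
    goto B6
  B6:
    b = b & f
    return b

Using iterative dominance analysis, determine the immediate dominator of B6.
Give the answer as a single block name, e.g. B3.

idom tree: B1←B0 B2←B1 B3←B1 B4←B2 B5←B2 B6←B1
Dom at joins:
  B1: preds {B0,B3,B4}: {B0} ∩ {B0,B1,B3} ∩ {B0,B1,B2,B4} = {B0}; idom=B0
  B5: preds {B2,B4}: {B0,B1,B2} ∩ {B0,B1,B2,B4} = {B0,B1,B2}; idom=B2
  B6: preds {B1,B4,B5}: {B0,B1} ∩ {B0,B1,B2,B4} ∩ {B0,B1,B2,B5} = {B0,B1}; idom=B1

idom(B6) = B1

Answer: B1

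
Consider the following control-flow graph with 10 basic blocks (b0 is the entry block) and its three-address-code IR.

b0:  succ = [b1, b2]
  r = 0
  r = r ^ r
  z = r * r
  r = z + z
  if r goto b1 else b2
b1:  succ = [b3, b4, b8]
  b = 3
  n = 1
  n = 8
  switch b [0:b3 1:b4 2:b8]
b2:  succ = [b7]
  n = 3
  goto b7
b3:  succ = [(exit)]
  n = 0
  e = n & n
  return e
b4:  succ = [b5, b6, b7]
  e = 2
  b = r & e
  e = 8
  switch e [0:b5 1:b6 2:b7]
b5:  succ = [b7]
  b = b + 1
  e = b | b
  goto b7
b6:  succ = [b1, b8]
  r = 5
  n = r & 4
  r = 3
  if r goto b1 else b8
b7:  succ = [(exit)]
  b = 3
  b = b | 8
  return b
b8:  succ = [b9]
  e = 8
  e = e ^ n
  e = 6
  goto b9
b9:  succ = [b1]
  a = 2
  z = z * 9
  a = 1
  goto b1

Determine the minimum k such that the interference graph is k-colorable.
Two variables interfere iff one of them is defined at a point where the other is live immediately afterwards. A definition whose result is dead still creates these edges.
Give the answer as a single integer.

Per-block:
  b0: {r,z} / ∅
  b1: {b,n} / ∅
  b2: {n} / ∅
  b3: {e,n} / ∅
  b4: {b,e} / {r}
  b5: {b,e} / {b}
  b6: {n,r} / ∅
  b7: {b} / ∅
  b8: {e} / {n}
  b9: {a,z} / {z}

Liveness:
  b0 li=∅ lo={r,z}
  b1 li={r,z} lo={n,r,z}
  b2 li=∅ lo=∅
  b3 li=∅ lo=∅
  b4 li={r,z} lo={b,z}
  b5 li={b} lo=∅
  b6 li={z} lo={n,r,z}
  b7 li=∅ lo=∅
  b8 li={n,r,z} lo={r,z}
  b9 li={r,z} lo={r,z}

Interference:
  a↔{r,z}
  b↔{e,n,r,z}
  e↔{b,n,r,z}
  n↔{b,e,r,z}
  r↔{a,b,e,n,z}
  z↔{a,b,e,n,r}

Chromatic number:
  clique {b,e,n,r,z} ⇒ need ≥ 5
  5-colouring: R0={r}  R1={z}  R2={a,b}  R3={e}  R4={n}
  χ = 5

Answer: 5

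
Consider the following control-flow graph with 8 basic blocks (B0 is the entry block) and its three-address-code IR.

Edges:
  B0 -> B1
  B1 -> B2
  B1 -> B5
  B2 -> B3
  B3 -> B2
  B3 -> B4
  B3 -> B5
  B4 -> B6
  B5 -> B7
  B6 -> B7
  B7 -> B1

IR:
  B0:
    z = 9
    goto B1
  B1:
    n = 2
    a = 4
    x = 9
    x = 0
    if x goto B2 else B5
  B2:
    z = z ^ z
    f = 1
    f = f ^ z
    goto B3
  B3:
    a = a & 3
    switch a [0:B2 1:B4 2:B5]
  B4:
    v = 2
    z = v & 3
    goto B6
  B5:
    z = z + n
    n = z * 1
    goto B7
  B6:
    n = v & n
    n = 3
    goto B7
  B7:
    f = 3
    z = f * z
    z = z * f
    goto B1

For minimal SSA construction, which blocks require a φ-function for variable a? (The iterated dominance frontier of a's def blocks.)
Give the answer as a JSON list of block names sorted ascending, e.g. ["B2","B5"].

idom tree: B1←B0 B2←B1 B3←B2 B4←B3 B5←B1 B6←B4 B7←B1
Dom∩ at merges:
  B1: preds {B0,B7}: {B0} ∩ {B0,B1,B7} = {B0}; idom=B0
  B2: preds {B1,B3}: {B0,B1} ∩ {B0,B1,B2,B3} = {B0,B1}; idom=B1
  B5: preds {B1,B3}: {B0,B1} ∩ {B0,B1,B2,B3} = {B0,B1}; idom=B1
  B7: preds {B5,B6}: {B0,B1,B5} ∩ {B0,B1,B2,B3,B4,B6} = {B0,B1}; idom=B1

Frontier:
  B1←B0: walk · to B0
  B1←B7: walk B7→B1 to B0
  B2←B1: walk · to B1
  B2←B3: walk B3→B2 to B1
  B5←B1: walk · to B1
  B5←B3: walk B3→B2 to B1
  B7←B5: walk B5 to B1
  B7←B6: walk B6→B4→B3→B2 to B1
  B0: DF=∅
  B1: DF={B1}
  B2: DF={B2,B5,B7}
  B3: DF={B2,B5,B7}
  B4: DF={B7}
  B5: DF={B7}
  B6: DF={B7}
  B7: DF={B1}

φ for a: defs {B1,B3}
  DF⁺ = {B1,B2,B5,B7}

Answer: ["B1", "B2", "B5", "B7"]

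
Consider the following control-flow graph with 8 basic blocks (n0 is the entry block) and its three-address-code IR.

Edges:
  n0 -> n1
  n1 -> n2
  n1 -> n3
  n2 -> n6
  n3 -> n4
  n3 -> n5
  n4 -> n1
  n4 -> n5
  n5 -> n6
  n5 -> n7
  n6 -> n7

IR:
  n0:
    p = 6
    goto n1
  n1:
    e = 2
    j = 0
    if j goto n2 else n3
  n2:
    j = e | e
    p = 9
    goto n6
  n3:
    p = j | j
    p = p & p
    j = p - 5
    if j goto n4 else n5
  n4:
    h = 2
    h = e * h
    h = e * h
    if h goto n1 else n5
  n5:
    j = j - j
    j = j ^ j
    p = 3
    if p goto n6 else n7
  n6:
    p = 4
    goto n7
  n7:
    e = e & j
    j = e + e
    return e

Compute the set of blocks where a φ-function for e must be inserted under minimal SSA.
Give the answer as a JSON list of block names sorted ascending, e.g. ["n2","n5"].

idom tree: n1←n0 n2←n1 n3←n1 n4←n3 n5←n3 n6←n1 n7←n1
Dom at joins:
  n1: preds {n0,n4}: {n0} ∩ {n0,n1,n3,n4} = {n0}; idom=n0
  n5: preds {n3,n4}: {n0,n1,n3} ∩ {n0,n1,n3,n4} = {n0,n1,n3}; idom=n3
  n6: preds {n2,n5}: {n0,n1,n2} ∩ {n0,n1,n3,n5} = {n0,n1}; idom=n1
  n7: preds {n5,n6}: {n0,n1,n3,n5} ∩ {n0,n1,n6} = {n0,n1}; idom=n1

Frontier:
  n1←n0: walk · to n0
  n1←n4: walk n4→n3→n1 to n0
  n5←n3: walk · to n3
  n5←n4: walk n4 to n3
  n6←n2: walk n2 to n1
  n6←n5: walk n5→n3 to n1
  n7←n5: walk n5→n3 to n1
  n7←n6: walk n6 to n1
  DF(n0)=∅
  DF(n1)={n1}
  DF(n2)={n6}
  DF(n3)={n1,n6,n7}
  DF(n4)={n1,n5}
  DF(n5)={n6,n7}
  DF(n6)={n7}
  DF(n7)=∅

φ for e: defs {n1,n7}
  DF⁺ = {n1}

Answer: ["n1"]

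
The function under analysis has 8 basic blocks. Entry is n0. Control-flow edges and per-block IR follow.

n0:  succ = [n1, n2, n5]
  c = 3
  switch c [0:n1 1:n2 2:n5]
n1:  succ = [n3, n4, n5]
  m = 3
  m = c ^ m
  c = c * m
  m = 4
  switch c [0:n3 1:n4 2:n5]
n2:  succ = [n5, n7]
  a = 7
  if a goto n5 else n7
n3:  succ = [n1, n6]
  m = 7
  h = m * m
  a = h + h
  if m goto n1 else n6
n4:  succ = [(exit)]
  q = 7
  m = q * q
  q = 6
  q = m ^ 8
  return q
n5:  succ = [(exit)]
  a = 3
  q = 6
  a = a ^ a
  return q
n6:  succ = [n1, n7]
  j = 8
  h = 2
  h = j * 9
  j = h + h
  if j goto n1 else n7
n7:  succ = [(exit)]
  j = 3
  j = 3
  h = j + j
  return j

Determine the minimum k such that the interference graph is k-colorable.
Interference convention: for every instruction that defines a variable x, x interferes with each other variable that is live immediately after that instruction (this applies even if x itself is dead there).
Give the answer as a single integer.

Answer: 3

Working:
Per-block:
  n0: def={c} ue=∅
  n1: def={c,m} ue={c}
  n2: def={a} ue=∅
  n3: def={a,h,m} ue=∅
  n4: def={m,q} ue=∅
  n5: def={a,q} ue=∅
  n6: def={h,j} ue=∅
  n7: def={h,j} ue=∅

Backward fixpoint:
  n0: in=∅ out={c}
  n1: in={c} out={c}
  n2: in=∅ out=∅
  n3: in={c} out={c}
  n4: in=∅ out=∅
  n5: in=∅ out=∅
  n6: in={c} out={c}
  n7: in=∅ out=∅

Interfere edges:
  a — {c,m,q}
  c — {a,h,j,m}
  h — {c,j,m}
  j — {c,h}
  m — {a,c,h,q}
  q — {a,m}

Colouring:
  lower bound: {a,c,m} mutually conflict ⇒ χ ≥ 3
  3-colouring: R0={c,q}  R1={j,m}  R2={a,h}
  χ = 3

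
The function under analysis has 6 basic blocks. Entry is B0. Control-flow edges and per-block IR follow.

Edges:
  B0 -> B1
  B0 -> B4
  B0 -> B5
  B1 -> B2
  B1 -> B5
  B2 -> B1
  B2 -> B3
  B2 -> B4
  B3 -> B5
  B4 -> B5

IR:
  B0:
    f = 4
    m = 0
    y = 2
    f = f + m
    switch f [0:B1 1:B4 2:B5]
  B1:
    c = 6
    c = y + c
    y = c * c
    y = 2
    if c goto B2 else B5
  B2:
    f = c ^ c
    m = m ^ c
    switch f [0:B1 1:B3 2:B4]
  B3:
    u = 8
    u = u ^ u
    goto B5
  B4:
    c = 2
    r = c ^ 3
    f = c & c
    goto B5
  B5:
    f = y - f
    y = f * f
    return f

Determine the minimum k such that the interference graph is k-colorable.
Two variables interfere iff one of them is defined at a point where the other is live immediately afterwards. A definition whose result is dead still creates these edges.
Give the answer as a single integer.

Answer: 4

Analysis:
def/use:
  B0: def={f,m,y} ue=∅
  B1: def={c,y} ue={y}
  B2: def={f,m} ue={c,m}
  B3: def={u} ue=∅
  B4: def={c,f,r} ue=∅
  B5: def={f,y} ue={f,y}

Live sets:
  B0: in=∅ out={f,m,y}
  B1: in={f,m,y} out={c,f,m,y}
  B2: in={c,m,y} out={f,m,y}
  B3: in={f,y} out={f,y}
  B4: in={y} out={f,y}
  B5: in={f,y} out=∅

Interfere edges:
  c — {f,m,r,y}
  f — {c,m,u,y}
  m — {c,f,y}
  r — {c,y}
  u — {f,y}
  y — {c,f,m,r,u}

Registers:
  clique {c,f,m,y} ⇒ need ≥ 4
  assign c→R1 f→R2 m→R3 r→R2 u→R1 y→R0 — no edge inside a register ⇒ χ ≤ 4
  χ = 4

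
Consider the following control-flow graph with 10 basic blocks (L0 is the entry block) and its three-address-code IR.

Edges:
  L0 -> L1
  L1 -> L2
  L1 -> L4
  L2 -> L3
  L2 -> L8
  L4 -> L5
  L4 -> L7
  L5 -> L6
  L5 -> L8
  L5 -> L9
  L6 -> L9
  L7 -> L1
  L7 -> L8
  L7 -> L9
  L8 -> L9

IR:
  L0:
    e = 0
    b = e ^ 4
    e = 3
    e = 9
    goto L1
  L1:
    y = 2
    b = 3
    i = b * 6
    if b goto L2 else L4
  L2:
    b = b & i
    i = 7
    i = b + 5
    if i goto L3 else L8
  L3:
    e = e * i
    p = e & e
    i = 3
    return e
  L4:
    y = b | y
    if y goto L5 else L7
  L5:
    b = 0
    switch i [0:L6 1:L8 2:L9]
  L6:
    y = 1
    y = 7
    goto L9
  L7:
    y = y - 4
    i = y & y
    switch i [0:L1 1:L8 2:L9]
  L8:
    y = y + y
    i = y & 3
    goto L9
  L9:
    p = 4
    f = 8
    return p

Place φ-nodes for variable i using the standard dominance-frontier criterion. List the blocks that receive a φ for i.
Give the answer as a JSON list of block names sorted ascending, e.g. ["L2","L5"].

Answer: ["L1", "L8", "L9"]

Working:
idom tree: L1←L0 L2←L1 L3←L2 L4←L1 L5←L4 L6←L5 L7←L4 L8←L1 L9←L1
Dom∩ at merges:
  L1: preds {L0,L7}: {L0} ∩ {L0,L1,L4,L7} = {L0}; idom=L0
  L8: preds {L2,L5,L7}: {L0,L1,L2} ∩ {L0,L1,L4,L5} ∩ {L0,L1,L4,L7} = {L0,L1}; idom=L1
  L9: preds {L5,L6,L7,L8}: {L0,L1,L4,L5} ∩ {L0,L1,L4,L5,L6} ∩ {L0,L1,L4,L7} ∩ {L0,L1,L8} = {L0,L1}; idom=L1

DF walk-up:
  L1←L0: walk · to L0
  L1←L7: walk L7→L4→L1 to L0
  L8←L2: walk L2 to L1
  L8←L5: walk L5→L4 to L1
  L8←L7: walk L7→L4 to L1
  L9←L5: walk L5→L4 to L1
  L9←L6: walk L6→L5→L4 to L1
  L9←L7: walk L7→L4 to L1
  L9←L8: walk L8 to L1
  L0: DF=∅
  L1: DF={L1}
  L2: DF={L8}
  L3: DF=∅
  L4: DF={L1,L8,L9}
  L5: DF={L8,L9}
  L6: DF={L9}
  L7: DF={L1,L8,L9}
  L8: DF={L9}
  L9: DF=∅

φ for i: defs {L1,L2,L3,L7,L8}
  DF⁺ = {L1,L8,L9}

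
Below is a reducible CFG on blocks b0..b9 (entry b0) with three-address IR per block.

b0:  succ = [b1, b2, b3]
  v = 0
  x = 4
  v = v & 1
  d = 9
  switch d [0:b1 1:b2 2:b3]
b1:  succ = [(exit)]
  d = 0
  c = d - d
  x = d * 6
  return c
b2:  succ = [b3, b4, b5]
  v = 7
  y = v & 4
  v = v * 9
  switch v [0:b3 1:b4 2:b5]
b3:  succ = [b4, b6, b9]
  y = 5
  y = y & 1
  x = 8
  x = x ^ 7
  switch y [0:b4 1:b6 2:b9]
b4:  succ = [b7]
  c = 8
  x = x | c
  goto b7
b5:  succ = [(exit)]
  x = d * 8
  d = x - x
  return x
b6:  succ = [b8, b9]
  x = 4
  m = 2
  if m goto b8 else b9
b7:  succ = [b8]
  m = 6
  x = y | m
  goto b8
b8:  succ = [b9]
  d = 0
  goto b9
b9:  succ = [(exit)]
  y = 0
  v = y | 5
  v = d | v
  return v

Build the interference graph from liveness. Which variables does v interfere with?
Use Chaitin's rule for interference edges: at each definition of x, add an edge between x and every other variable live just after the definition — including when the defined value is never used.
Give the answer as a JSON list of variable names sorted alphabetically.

Block summaries:
  b0: {d,v,x} / ∅
  b1: {c,d,x} / ∅
  b2: {v,y} / ∅
  b3: {x,y} / ∅
  b4: {c,x} / {x}
  b5: {d,x} / {d}
  b6: {m,x} / ∅
  b7: {m,x} / {y}
  b8: {d} / ∅
  b9: {v,y} / {d}

Backward fixpoint:
  b0: in=∅ out={d,x}
  b1: in=∅ out=∅
  b2: in={d,x} out={d,x,y}
  b3: in={d} out={d,x,y}
  b4: in={x,y} out={y}
  b5: in={d} out=∅
  b6: in={d} out={d}
  b7: in={y} out=∅
  b8: in=∅ out={d}
  b9: in={d} out=∅

Conflict graph:
  c — {d,x,y}
  d — {c,m,v,x,y}
  m — {d,y}
  v — {d,x,y}
  x — {c,d,v,y}
  y — {c,d,m,v,x}

N(v) = ["d", "x", "y"]

Answer: ["d", "x", "y"]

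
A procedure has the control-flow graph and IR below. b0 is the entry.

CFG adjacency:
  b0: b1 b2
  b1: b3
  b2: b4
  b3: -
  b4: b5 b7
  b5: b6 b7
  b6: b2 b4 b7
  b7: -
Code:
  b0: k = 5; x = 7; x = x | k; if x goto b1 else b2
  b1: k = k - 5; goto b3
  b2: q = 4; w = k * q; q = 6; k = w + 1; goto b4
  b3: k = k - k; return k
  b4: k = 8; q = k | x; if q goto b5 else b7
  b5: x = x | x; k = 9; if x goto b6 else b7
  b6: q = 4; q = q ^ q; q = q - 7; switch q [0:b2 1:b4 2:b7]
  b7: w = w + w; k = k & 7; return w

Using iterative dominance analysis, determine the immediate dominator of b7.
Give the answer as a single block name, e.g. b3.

idom tree: b1←b0 b2←b0 b3←b1 b4←b2 b5←b4 b6←b5 b7←b4
Dom at joins:
  b2: preds {b0,b6}: {b0} ∩ {b0,b2,b4,b5,b6} = {b0}; idom=b0
  b4: preds {b2,b6}: {b0,b2} ∩ {b0,b2,b4,b5,b6} = {b0,b2}; idom=b2
  b7: preds {b4,b5,b6}: {b0,b2,b4} ∩ {b0,b2,b4,b5} ∩ {b0,b2,b4,b5,b6} = {b0,b2,b4}; idom=b4

idom(b7) = b4

Answer: b4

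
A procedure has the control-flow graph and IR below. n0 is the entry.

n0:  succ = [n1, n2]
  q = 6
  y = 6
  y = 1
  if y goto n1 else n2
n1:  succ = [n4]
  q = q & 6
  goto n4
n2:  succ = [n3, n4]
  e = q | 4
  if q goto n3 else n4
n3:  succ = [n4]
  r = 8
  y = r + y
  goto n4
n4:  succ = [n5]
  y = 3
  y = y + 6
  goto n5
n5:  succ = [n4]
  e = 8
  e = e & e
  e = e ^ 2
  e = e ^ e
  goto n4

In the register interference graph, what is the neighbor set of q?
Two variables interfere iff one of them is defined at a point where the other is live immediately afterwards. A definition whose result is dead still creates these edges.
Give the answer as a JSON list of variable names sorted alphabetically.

Per-block:
  n0: {q,y} / ∅
  n1: {q} / {q}
  n2: {e} / {q}
  n3: {r,y} / {y}
  n4: {y} / ∅
  n5: {e} / ∅

Liveness:
  n0: in=∅ out={q,y}
  n1: in={q} out=∅
  n2: in={q,y} out={y}
  n3: in={y} out=∅
  n4: in=∅ out=∅
  n5: in=∅ out=∅

Conflict graph:
  e: {q,y}
  q: {e,y}
  r: {y}
  y: {e,q,r}

N(q) = ["e", "y"]

Answer: ["e", "y"]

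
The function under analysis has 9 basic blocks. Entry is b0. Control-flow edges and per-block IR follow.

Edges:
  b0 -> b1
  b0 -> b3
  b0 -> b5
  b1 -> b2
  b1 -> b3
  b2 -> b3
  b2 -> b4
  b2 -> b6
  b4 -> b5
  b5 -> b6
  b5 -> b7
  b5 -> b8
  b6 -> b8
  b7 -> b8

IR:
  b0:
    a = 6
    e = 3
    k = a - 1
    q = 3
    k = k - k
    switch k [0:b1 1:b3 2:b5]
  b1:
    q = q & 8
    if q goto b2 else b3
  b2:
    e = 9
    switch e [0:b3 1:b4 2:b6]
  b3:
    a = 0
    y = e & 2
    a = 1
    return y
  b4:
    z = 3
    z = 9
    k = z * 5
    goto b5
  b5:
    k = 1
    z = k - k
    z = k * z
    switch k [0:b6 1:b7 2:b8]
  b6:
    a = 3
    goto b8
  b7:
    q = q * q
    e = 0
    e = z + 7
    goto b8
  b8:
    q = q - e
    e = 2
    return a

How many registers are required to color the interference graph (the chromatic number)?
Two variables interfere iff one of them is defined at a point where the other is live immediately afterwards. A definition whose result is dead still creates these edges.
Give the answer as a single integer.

Answer: 5

Derivation:
Block summaries:
  b0: {a,e,k,q} / ∅
  b1: {q} / {q}
  b2: {e} / ∅
  b3: {a,y} / {e}
  b4: {k,z} / ∅
  b5: {k,z} / ∅
  b6: {a} / ∅
  b7: {e,q} / {q,z}
  b8: {e,q} / {a,e,q}

Liveness:
  live b0: ∅→{a,e,q}
  live b1: {a,e,q}→{a,e,q}
  live b2: {a,q}→{a,e,q}
  live b3: {e}→∅
  live b4: {a,e,q}→{a,e,q}
  live b5: {a,e,q}→{a,e,q,z}
  live b6: {e,q}→{a,e,q}
  live b7: {a,q,z}→{a,e,q}
  live b8: {a,e,q}→∅

Conflict graph:
  a: {e,k,q,y,z}
  e: {a,k,q,z}
  k: {a,e,q,z}
  q: {a,e,k,z}
  y: {a}
  z: {a,e,k,q}

Colouring:
  lower bound: {a,e,k,q,z} mutually conflict ⇒ χ ≥ 5
  5-colouring: r0={a}  r1={e,y}  r2={k}  r3={q}  r4={z}
  χ = 5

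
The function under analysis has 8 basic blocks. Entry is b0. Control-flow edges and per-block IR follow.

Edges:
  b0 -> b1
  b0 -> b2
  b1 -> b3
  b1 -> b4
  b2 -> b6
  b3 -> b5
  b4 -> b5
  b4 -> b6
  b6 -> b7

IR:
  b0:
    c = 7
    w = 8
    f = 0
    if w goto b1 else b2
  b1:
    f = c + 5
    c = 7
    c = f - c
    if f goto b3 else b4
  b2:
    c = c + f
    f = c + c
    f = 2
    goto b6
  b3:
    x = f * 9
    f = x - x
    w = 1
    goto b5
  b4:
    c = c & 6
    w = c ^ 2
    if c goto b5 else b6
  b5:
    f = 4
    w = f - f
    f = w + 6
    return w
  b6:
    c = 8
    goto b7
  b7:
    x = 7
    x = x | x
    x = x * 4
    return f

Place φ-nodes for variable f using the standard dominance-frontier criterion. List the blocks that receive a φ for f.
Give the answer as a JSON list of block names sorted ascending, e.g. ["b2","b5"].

idom tree: b1←b0 b2←b0 b3←b1 b4←b1 b5←b1 b6←b0 b7←b6
Join-block Dom:
  b5: preds {b3,b4}: {b0,b1,b3} ∩ {b0,b1,b4} = {b0,b1}; idom=b1
  b6: preds {b2,b4}: {b0,b2} ∩ {b0,b1,b4} = {b0}; idom=b0

DF derivation:
  b5←b3: walk b3 to b1
  b5←b4: walk b4 to b1
  b6←b2: walk b2 to b0
  b6←b4: walk b4→b1 to b0
  b0: DF=∅
  b1: DF={b6}
  b2: DF={b6}
  b3: DF={b5}
  b4: DF={b5,b6}
  b5: DF=∅
  b6: DF=∅
  b7: DF=∅

φ for f: defs {b0,b1,b2,b3,b5}
  DF⁺ = {b5,b6}

Answer: ["b5", "b6"]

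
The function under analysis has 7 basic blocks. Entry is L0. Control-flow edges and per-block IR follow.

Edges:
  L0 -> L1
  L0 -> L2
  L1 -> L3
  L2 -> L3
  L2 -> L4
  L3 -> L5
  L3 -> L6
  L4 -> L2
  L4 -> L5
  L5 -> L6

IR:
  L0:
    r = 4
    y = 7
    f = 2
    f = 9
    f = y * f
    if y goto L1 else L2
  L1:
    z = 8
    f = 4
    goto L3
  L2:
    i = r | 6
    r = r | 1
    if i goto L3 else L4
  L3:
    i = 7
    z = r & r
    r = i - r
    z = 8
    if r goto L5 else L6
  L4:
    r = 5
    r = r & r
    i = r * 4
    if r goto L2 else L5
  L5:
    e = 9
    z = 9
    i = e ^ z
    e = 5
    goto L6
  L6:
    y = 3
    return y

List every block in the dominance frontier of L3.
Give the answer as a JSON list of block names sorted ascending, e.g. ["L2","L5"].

Answer: ["L5", "L6"]

Working:
idom tree: L1←L0 L2←L0 L3←L0 L4←L2 L5←L0 L6←L0
Dom at joins:
  L2: preds {L0,L4}: {L0} ∩ {L0,L2,L4} = {L0}; idom=L0
  L3: preds {L1,L2}: {L0,L1} ∩ {L0,L2} = {L0}; idom=L0
  L5: preds {L3,L4}: {L0,L3} ∩ {L0,L2,L4} = {L0}; idom=L0
  L6: preds {L3,L5}: {L0,L3} ∩ {L0,L5} = {L0}; idom=L0

Frontier:
  join L2 pred L0: · stop@L0
  join L2 pred L4: L4→L2 stop@L0
  join L3 pred L1: L1 stop@L0
  join L3 pred L2: L2 stop@L0
  join L5 pred L3: L3 stop@L0
  join L5 pred L4: L4→L2 stop@L0
  join L6 pred L3: L3 stop@L0
  join L6 pred L5: L5 stop@L0
  DF(L0)=∅
  DF(L1)={L3}
  DF(L2)={L2,L3,L5}
  DF(L3)={L5,L6}
  DF(L4)={L2,L5}
  DF(L5)={L6}
  DF(L6)=∅

DF(L3) = ["L5", "L6"]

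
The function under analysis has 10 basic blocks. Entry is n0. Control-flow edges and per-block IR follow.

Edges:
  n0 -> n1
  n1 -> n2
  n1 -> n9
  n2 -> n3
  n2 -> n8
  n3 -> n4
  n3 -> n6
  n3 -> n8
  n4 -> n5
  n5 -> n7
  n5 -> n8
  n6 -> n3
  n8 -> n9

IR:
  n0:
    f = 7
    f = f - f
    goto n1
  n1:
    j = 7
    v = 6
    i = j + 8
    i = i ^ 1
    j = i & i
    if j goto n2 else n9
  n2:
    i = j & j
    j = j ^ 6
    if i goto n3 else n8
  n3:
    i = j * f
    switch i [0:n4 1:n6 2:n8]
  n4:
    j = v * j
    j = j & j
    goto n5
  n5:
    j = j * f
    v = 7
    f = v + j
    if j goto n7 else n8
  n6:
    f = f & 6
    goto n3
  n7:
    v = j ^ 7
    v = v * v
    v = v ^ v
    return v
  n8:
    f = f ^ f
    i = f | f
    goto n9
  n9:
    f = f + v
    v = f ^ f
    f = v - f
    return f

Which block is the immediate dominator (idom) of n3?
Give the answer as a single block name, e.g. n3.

Answer: n2

Analysis:
idom tree: n1←n0 n2←n1 n3←n2 n4←n3 n5←n4 n6←n3 n7←n5 n8←n2 n9←n1
Join-block Dom:
  n3: preds {n2,n6}: {n0,n1,n2} ∩ {n0,n1,n2,n3,n6} = {n0,n1,n2}; idom=n2
  n8: preds {n2,n3,n5}: {n0,n1,n2} ∩ {n0,n1,n2,n3} ∩ {n0,n1,n2,n3,n4,n5} = {n0,n1,n2}; idom=n2
  n9: preds {n1,n8}: {n0,n1} ∩ {n0,n1,n2,n8} = {n0,n1}; idom=n1

idom(n3) = n2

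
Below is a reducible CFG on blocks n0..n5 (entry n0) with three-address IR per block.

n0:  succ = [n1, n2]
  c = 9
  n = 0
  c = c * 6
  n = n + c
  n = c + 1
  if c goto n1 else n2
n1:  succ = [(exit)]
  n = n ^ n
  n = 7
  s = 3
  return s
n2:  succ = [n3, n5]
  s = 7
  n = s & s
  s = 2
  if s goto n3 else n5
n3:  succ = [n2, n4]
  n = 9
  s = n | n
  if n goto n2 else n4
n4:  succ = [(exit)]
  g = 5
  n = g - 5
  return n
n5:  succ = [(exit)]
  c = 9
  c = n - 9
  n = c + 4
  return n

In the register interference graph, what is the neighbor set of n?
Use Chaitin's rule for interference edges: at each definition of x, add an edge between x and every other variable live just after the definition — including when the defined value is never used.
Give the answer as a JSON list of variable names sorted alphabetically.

Block summaries:
  n0: {c,n} / ∅
  n1: {n,s} / {n}
  n2: {n,s} / ∅
  n3: {n,s} / ∅
  n4: {g,n} / ∅
  n5: {c,n} / {n}

Backward fixpoint:
  n0: in=∅ out={n}
  n1: in={n} out=∅
  n2: in=∅ out={n}
  n3: in=∅ out=∅
  n4: in=∅ out=∅
  n5: in={n} out=∅

Conflict graph:
  c: {n}
  g: ∅
  n: {c,s}
  s: {n}

N(n) = ["c", "s"]

Answer: ["c", "s"]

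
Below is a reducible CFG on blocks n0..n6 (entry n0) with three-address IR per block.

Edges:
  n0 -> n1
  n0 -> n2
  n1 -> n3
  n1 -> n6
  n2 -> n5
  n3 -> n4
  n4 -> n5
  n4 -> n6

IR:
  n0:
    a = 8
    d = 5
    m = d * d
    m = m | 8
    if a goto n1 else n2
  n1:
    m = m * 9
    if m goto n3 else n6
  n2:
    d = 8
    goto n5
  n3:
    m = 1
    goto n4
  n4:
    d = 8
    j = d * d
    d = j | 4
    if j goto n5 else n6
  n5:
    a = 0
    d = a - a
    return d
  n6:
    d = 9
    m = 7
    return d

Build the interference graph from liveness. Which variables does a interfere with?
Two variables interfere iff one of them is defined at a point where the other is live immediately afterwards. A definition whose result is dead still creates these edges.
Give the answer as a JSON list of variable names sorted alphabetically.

Per-block:
  n0: def={a,d,m} ue=∅
  n1: def={m} ue={m}
  n2: def={d} ue=∅
  n3: def={m} ue=∅
  n4: def={d,j} ue=∅
  n5: def={a,d} ue=∅
  n6: def={d,m} ue=∅

Backward fixpoint:
  n0 li=∅ lo={m}
  n1 li={m} lo=∅
  n2 li=∅ lo=∅
  n3 li=∅ lo=∅
  n4 li=∅ lo=∅
  n5 li=∅ lo=∅
  n6 li=∅ lo=∅

Conflict graph:
  a↔{d,m}
  d↔{a,j,m}
  j↔{d}
  m↔{a,d}

N(a) = ["d", "m"]

Answer: ["d", "m"]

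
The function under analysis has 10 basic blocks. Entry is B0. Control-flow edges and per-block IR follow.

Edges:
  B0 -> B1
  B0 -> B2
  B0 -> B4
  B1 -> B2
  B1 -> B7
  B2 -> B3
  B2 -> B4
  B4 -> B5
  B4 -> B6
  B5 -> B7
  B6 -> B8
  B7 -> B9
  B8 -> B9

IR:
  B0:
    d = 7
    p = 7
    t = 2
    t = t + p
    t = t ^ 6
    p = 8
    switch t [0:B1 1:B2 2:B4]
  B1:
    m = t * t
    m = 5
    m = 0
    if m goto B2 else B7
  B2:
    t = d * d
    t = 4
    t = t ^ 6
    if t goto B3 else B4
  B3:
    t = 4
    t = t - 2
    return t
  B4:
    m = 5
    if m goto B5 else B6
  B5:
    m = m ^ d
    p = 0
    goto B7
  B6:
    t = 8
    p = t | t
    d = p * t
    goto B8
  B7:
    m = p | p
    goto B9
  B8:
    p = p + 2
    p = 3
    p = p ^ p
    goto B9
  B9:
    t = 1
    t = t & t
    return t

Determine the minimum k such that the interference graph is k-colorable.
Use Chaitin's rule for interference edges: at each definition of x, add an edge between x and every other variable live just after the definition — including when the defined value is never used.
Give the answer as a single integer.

Block summaries:
  B0: def={d,p,t} ue=∅
  B1: def={m} ue={t}
  B2: def={t} ue={d}
  B3: def={t} ue=∅
  B4: def={m} ue=∅
  B5: def={m,p} ue={d,m}
  B6: def={d,p,t} ue=∅
  B7: def={m} ue={p}
  B8: def={p} ue={p}
  B9: def={t} ue=∅

Live sets:
  live B0: ∅→{d,p,t}
  live B1: {d,p,t}→{d,p}
  live B2: {d}→{d}
  live B3: ∅→∅
  live B4: {d}→{d,m}
  live B5: {d,m}→{p}
  live B6: ∅→{p}
  live B7: {p}→∅
  live B8: {p}→∅
  live B9: ∅→∅

Interfere edges:
  d: {m,p,t}
  m: {d,p}
  p: {d,m,t}
  t: {d,p}

Colouring:
  clique {d,m,p} ⇒ need ≥ 3
  assign d→c0 m→c2 p→c1 t→c2 — no edge inside a register ⇒ χ ≤ 3
  χ = 3

Answer: 3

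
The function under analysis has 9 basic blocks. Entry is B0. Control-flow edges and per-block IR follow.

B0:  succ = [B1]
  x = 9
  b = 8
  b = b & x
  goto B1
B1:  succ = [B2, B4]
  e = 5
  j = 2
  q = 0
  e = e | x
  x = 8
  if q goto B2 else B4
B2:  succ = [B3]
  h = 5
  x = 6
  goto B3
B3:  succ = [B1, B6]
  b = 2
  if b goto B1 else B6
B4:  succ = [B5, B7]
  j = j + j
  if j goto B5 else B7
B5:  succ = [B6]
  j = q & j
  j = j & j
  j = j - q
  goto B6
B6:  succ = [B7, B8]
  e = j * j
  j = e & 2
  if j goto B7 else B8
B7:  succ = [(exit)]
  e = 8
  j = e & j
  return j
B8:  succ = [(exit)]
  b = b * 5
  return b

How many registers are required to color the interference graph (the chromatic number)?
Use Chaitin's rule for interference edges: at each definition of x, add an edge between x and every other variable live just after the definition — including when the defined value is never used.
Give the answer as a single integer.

def/use:
  B0: {b,x} / ∅
  B1: {e,j,q,x} / {x}
  B2: {h,x} / ∅
  B3: {b} / ∅
  B4: {j} / {j}
  B5: {j} / {j,q}
  B6: {e,j} / {j}
  B7: {e,j} / {j}
  B8: {b} / {b}

Live sets:
  B0: in=∅ out={b,x}
  B1: in={b,x} out={b,j,q}
  B2: in={j} out={j,x}
  B3: in={j,x} out={b,j,x}
  B4: in={b,j,q} out={b,j,q}
  B5: in={b,j,q} out={b,j}
  B6: in={b,j} out={b,j}
  B7: in={j} out=∅
  B8: in={b} out=∅

Interfere edges:
  b: {e,j,q,x}
  e: {b,j,q,x}
  h: {j}
  j: {b,e,h,q,x}
  q: {b,e,j,x}
  x: {b,e,j,q}

Registers:
  {b,e,j,q,x} pairwise interfere (5-clique) ⇒ χ ≥ 5
  assign b→r1 e→r2 h→r1 j→r0 q→r3 x→r4 — no edge inside a register ⇒ χ ≤ 5
  χ = 5

Answer: 5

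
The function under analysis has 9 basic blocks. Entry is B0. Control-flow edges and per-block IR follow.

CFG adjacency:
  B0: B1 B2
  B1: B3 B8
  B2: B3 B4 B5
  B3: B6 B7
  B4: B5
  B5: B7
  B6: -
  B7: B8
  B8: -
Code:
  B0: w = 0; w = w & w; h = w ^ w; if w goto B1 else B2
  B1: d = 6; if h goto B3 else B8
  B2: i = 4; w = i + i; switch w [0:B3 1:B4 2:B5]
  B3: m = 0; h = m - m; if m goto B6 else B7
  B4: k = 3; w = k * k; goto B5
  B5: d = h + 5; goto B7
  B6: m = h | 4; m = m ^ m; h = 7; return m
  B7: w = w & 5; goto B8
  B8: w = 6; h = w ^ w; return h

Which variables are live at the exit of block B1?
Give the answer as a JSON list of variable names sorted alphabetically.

Per-block:
  B0: {h,w} / ∅
  B1: {d} / {h}
  B2: {i,w} / ∅
  B3: {h,m} / ∅
  B4: {k,w} / ∅
  B5: {d} / {h}
  B6: {h,m} / {h}
  B7: {w} / {w}
  B8: {h,w} / ∅

Liveness:
  B0: in=∅ out={h,w}
  B1: in={h,w} out={w}
  B2: in={h} out={h,w}
  B3: in={w} out={h,w}
  B4: in={h} out={h,w}
  B5: in={h,w} out={w}
  B6: in={h} out=∅
  B7: in={w} out=∅
  B8: in=∅ out=∅

live-out(B1) = ["w"]

Answer: ["w"]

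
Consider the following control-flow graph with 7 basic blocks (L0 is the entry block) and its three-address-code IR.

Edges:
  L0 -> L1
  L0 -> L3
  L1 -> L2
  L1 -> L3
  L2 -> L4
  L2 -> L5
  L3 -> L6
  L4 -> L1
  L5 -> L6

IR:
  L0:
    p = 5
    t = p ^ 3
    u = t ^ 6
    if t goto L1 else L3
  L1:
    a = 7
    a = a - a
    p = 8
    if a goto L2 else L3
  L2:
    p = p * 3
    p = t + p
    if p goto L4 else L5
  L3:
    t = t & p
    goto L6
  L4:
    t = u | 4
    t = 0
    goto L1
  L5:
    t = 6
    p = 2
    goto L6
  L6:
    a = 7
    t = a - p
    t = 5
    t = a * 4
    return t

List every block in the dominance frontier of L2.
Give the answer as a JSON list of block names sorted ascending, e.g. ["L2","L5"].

Answer: ["L1", "L6"]

Analysis:
idom tree: L1←L0 L2←L1 L3←L0 L4←L2 L5←L2 L6←L0
Dom∩ at merges:
  L1: preds {L0,L4}: {L0} ∩ {L0,L1,L2,L4} = {L0}; idom=L0
  L3: preds {L0,L1}: {L0} ∩ {L0,L1} = {L0}; idom=L0
  L6: preds {L3,L5}: {L0,L3} ∩ {L0,L1,L2,L5} = {L0}; idom=L0

Frontier:
  L1←L0: walk · to L0
  L1←L4: walk L4→L2→L1 to L0
  L3←L0: walk · to L0
  L3←L1: walk L1 to L0
  L6←L3: walk L3 to L0
  L6←L5: walk L5→L2→L1 to L0
  DF(L0)=∅
  DF(L1)={L1,L3,L6}
  DF(L2)={L1,L6}
  DF(L3)={L6}
  DF(L4)={L1}
  DF(L5)={L6}
  DF(L6)=∅

DF(L2) = ["L1", "L6"]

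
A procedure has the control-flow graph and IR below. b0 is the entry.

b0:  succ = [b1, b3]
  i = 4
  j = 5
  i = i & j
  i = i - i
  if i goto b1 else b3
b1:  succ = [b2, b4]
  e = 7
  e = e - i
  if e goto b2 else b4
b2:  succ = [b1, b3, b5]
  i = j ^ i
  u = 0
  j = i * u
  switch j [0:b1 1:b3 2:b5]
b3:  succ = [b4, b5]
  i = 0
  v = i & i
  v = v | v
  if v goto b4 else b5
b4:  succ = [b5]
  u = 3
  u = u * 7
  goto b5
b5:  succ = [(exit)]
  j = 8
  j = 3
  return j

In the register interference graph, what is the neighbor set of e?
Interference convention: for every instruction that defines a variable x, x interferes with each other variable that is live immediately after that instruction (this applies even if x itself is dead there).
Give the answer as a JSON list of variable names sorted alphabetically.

Block summaries:
  b0: def={i,j} ue=∅
  b1: def={e} ue={i}
  b2: def={i,j,u} ue={i,j}
  b3: def={i,v} ue=∅
  b4: def={u} ue=∅
  b5: def={j} ue=∅

Live sets:
  live b0: ∅→{i,j}
  live b1: {i,j}→{i,j}
  live b2: {i,j}→{i,j}
  live b3: ∅→∅
  live b4: ∅→∅
  live b5: ∅→∅

Interference:
  e — {i,j}
  i — {e,j,u}
  j — {e,i}
  u — {i}
  v — ∅

N(e) = ["i", "j"]

Answer: ["i", "j"]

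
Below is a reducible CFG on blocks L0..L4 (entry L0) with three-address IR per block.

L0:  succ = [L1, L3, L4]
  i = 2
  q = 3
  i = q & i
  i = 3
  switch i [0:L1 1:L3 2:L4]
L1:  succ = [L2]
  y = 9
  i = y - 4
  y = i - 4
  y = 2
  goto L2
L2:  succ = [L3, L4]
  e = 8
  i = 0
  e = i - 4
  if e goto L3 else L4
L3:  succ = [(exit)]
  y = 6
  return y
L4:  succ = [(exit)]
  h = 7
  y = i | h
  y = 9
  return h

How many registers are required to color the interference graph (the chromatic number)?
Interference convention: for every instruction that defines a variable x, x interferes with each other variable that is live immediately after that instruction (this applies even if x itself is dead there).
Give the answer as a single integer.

Answer: 2

Working:
def/use:
  L0: def={i,q} ue=∅
  L1: def={i,y} ue=∅
  L2: def={e,i} ue=∅
  L3: def={y} ue=∅
  L4: def={h,y} ue={i}

Live sets:
  L0: in=∅ out={i}
  L1: in=∅ out=∅
  L2: in=∅ out={i}
  L3: in=∅ out=∅
  L4: in={i} out=∅

Interference:
  e: {i}
  h: {i,y}
  i: {e,h,q}
  q: {i}
  y: {h}

Colouring:
  {e,i} pairwise interfere (2-clique) ⇒ χ ≥ 2
  assign e→r1 h→r1 i→r0 q→r1 y→r0 — no edge inside a register ⇒ χ ≤ 2
  χ = 2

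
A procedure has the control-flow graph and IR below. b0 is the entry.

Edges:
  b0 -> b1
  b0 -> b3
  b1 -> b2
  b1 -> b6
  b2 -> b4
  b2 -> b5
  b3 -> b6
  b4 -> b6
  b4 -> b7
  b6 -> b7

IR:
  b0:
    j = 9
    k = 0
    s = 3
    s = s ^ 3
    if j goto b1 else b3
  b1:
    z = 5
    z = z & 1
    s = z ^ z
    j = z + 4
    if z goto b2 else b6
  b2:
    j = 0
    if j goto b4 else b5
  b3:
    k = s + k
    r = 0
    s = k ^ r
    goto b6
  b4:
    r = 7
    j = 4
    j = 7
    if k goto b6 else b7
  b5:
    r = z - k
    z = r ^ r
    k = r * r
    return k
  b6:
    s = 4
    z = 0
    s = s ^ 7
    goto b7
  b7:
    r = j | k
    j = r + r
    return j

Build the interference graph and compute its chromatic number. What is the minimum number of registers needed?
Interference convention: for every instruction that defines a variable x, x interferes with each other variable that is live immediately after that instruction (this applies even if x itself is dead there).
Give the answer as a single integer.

Answer: 4

Analysis:
def/use:
  b0 def {j,k,s} use ∅
  b1 def {j,s,z} use ∅
  b2 def {j} use ∅
  b3 def {k,r,s} use {k,s}
  b4 def {j,r} use {k}
  b5 def {k,r,z} use {k,z}
  b6 def {s,z} use ∅
  b7 def {j,r} use {j,k}

Live sets:
  b0 li=∅ lo={j,k,s}
  b1 li={k} lo={j,k,z}
  b2 li={k,z} lo={k,z}
  b3 li={j,k,s} lo={j,k}
  b4 li={k} lo={j,k}
  b5 li={k,z} lo=∅
  b6 li={j,k} lo={j,k}
  b7 li={j,k} lo=∅

Interference:
  j↔{k,r,s,z}
  k↔{j,r,s,z}
  r↔{j,k,z}
  s↔{j,k,z}
  z↔{j,k,r,s}

Registers:
  clique {j,k,r,z} ⇒ need ≥ 4
  assign j→c0 k→c1 r→c3 s→c3 z→c2 — no edge inside a register ⇒ χ ≤ 4
  χ = 4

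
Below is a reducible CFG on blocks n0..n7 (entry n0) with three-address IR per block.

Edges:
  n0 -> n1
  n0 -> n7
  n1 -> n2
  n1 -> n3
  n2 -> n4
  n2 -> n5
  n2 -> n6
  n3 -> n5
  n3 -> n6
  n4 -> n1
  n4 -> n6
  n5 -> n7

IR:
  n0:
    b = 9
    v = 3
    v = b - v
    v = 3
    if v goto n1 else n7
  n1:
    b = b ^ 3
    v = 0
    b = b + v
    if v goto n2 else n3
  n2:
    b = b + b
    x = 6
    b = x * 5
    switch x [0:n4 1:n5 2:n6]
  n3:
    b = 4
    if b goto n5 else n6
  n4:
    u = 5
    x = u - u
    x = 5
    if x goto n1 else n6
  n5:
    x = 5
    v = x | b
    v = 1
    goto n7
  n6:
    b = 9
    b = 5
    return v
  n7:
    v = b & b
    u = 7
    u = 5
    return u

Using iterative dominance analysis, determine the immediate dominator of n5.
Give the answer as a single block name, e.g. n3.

idom tree: n1←n0 n2←n1 n3←n1 n4←n2 n5←n1 n6←n1 n7←n0
Join-block Dom:
  n1: preds {n0,n4}: {n0} ∩ {n0,n1,n2,n4} = {n0}; idom=n0
  n5: preds {n2,n3}: {n0,n1,n2} ∩ {n0,n1,n3} = {n0,n1}; idom=n1
  n6: preds {n2,n3,n4}: {n0,n1,n2} ∩ {n0,n1,n3} ∩ {n0,n1,n2,n4} = {n0,n1}; idom=n1
  n7: preds {n0,n5}: {n0} ∩ {n0,n1,n5} = {n0}; idom=n0

idom(n5) = n1

Answer: n1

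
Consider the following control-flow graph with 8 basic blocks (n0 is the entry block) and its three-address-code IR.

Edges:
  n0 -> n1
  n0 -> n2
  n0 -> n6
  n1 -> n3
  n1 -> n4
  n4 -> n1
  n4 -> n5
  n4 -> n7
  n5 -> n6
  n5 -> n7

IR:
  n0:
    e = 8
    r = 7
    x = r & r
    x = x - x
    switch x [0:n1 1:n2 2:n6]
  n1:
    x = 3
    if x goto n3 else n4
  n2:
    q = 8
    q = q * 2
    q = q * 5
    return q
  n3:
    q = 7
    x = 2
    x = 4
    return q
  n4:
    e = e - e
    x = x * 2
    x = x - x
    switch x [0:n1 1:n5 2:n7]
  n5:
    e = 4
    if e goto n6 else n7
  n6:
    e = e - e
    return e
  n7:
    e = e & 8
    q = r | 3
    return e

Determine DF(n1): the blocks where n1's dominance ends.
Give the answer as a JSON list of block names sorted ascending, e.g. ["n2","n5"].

Answer: ["n1", "n6"]

Working:
idom tree: n1←n0 n2←n0 n3←n1 n4←n1 n5←n4 n6←n0 n7←n4
Join-block Dom:
  n1: preds {n0,n4}: {n0} ∩ {n0,n1,n4} = {n0}; idom=n0
  n6: preds {n0,n5}: {n0} ∩ {n0,n1,n4,n5} = {n0}; idom=n0
  n7: preds {n4,n5}: {n0,n1,n4} ∩ {n0,n1,n4,n5} = {n0,n1,n4}; idom=n4

Frontier:
  n1←n0: walk · to n0
  n1←n4: walk n4→n1 to n0
  n6←n0: walk · to n0
  n6←n5: walk n5→n4→n1 to n0
  n7←n4: walk · to n4
  n7←n5: walk n5 to n4
  n0: DF=∅
  n1: DF={n1,n6}
  n2: DF=∅
  n3: DF=∅
  n4: DF={n1,n6}
  n5: DF={n6,n7}
  n6: DF=∅
  n7: DF=∅

DF(n1) = ["n1", "n6"]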